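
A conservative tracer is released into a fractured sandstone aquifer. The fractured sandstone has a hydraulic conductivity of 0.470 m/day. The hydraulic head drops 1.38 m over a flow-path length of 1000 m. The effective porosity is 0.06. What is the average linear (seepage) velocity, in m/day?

Hydraulic gradient i = Δh / L = 1.38 / 1000 = 0.001380.
Darcy flux q = K · i = 0.4700 × 0.001380 = 0.0006486 m/day.
Seepage velocity v = q / n_e = 0.0006486 / 0.06 = 0.01081 m/day.

0.0108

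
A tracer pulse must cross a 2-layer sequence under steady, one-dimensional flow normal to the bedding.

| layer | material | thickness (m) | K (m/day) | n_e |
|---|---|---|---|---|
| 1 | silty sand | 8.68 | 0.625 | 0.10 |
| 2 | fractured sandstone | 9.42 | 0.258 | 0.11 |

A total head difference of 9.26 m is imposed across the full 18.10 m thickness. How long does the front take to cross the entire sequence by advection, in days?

With flow normal to the layers, continuity requires the same specific discharge q through every layer.
Σ(b_i/K_i) = 8.68/0.625 + 9.42/0.258 = 50.40 d.
q = Δh / Σ(b_i/K_i) = 9.26 / 50.40 = 0.1837 m/day.
In each layer the seepage velocity is v_i = q/n_i, so the layer transit time is t_i = b_i·n_i / q:
  layer 1 (silty sand): t_1 = 8.68 × 0.10 / 0.1837 = 4.724 d
  layer 2 (fractured sandstone): t_2 = 9.42 × 0.11 / 0.1837 = 5.640 d
Total t = Σ t_i = 10.36 days.

10.4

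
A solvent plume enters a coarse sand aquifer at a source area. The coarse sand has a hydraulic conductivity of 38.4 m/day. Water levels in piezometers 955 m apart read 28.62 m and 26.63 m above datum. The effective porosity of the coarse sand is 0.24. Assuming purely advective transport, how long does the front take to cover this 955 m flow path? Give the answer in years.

7.84

Hydraulic gradient i = (28.62 − 26.63) / 955 = 1.99 / 955 = 0.002084.
Darcy flux q = K · i = 38.40 × 0.002084 = 0.08002 m/day.
Seepage velocity v = q / n_e = 0.08002 / 0.24 = 0.3334 m/day.
Travel time t = L / v = 955 / 0.3334 = 2864 days = 7.842 years.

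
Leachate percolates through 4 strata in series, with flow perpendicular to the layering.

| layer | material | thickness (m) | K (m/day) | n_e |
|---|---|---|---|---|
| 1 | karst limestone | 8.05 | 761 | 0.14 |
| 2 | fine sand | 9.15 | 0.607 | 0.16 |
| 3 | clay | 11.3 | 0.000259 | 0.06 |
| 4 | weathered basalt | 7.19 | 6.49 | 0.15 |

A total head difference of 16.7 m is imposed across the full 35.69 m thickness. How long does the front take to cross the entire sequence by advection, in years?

With flow normal to the layers, continuity requires the same specific discharge q through every layer.
Σ(b_i/K_i) = 8.05/761 + 9.15/0.607 + 11.3/0.000259 + 7.19/6.49 = 43646 d.
q = Δh / Σ(b_i/K_i) = 16.7 / 43646 = 0.0003826 m/day.
In each layer the seepage velocity is v_i = q/n_i, so the layer transit time is t_i = b_i·n_i / q:
  layer 1 (karst limestone): t_1 = 8.05 × 0.14 / 0.0003826 = 2945 d
  layer 2 (fine sand): t_2 = 9.15 × 0.16 / 0.0003826 = 3826 d
  layer 3 (clay): t_3 = 11.3 × 0.06 / 0.0003826 = 1772 d
  layer 4 (weathered basalt): t_4 = 7.19 × 0.15 / 0.0003826 = 2819 d
Total t = Σ t_i = 11362 days = 31.11 years.

31.1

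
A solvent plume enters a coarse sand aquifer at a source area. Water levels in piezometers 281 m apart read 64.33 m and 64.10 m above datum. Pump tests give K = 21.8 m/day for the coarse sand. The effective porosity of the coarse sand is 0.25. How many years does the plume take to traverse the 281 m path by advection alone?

10.8

Hydraulic gradient i = (64.33 − 64.10) / 281 = 0.23 / 281 = 0.0008185.
Darcy flux q = K · i = 21.80 × 0.0008185 = 0.01784 m/day.
Seepage velocity v = q / n_e = 0.01784 / 0.25 = 0.07137 m/day.
Travel time t = L / v = 281 / 0.07137 = 3937 days = 10.78 years.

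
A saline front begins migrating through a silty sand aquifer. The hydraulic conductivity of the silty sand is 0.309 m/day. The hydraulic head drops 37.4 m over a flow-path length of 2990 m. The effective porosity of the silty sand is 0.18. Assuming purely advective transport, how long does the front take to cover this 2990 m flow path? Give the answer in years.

381

Hydraulic gradient i = Δh / L = 37.4 / 2990 = 0.01251.
Darcy flux q = K · i = 0.3090 × 0.01251 = 0.003865 m/day.
Seepage velocity v = q / n_e = 0.003865 / 0.18 = 0.02147 m/day.
Travel time t = L / v = 2990 / 0.02147 = 1.392e+05 days = 381.2 years.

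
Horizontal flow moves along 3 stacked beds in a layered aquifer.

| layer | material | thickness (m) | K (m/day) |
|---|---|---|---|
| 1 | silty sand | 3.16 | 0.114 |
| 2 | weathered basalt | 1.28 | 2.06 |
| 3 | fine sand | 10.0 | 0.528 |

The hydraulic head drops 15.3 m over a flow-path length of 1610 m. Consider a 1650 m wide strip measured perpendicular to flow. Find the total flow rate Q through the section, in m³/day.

Flow is parallel to layering, so each bed carries its own Darcy discharge and the transmissivities add.
Σ(K_i·b_i) = 0.114×3.16 + 2.06×1.28 + 0.528×10.0 = 8.277 m²/day.
Hydraulic gradient i = Δh / L = 15.3 / 1610 = 0.009503.
Q = Σ(K_i·b_i) · W · i = 8.277 × 1650 × 0.009503 = 129.8 m³/day.

130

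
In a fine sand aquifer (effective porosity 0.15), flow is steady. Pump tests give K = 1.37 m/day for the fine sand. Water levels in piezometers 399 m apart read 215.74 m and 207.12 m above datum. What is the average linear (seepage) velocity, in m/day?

Hydraulic gradient i = (215.74 − 207.12) / 399 = 8.62 / 399 = 0.02160.
Darcy flux q = K · i = 1.370 × 0.02160 = 0.02960 m/day.
Seepage velocity v = q / n_e = 0.02960 / 0.15 = 0.1973 m/day.

0.197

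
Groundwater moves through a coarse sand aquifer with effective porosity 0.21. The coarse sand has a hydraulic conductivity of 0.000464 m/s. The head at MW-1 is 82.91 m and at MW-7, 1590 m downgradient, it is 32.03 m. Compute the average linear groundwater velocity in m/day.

6.11

Convert K: 0.000464 m/s × 86400 = 40.09 m/day.
Hydraulic gradient i = (82.91 − 32.03) / 1590 = 50.88 / 1590 = 0.03200.
Darcy flux q = K · i = 40.09 × 0.03200 = 1.283 m/day.
Seepage velocity v = q / n_e = 1.283 / 0.21 = 6.109 m/day.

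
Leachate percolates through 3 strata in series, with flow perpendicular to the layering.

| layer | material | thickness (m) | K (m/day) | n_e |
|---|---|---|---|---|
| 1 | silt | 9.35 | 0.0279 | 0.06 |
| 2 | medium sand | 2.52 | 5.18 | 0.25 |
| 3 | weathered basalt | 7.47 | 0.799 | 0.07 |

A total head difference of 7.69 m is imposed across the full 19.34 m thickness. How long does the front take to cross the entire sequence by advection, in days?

76.9

With flow normal to the layers, continuity requires the same specific discharge q through every layer.
Σ(b_i/K_i) = 9.35/0.0279 + 2.52/5.18 + 7.47/0.799 = 345.0 d.
q = Δh / Σ(b_i/K_i) = 7.69 / 345.0 = 0.02229 m/day.
In each layer the seepage velocity is v_i = q/n_i, so the layer transit time is t_i = b_i·n_i / q:
  layer 1 (silt): t_1 = 9.35 × 0.06 / 0.02229 = 25.17 d
  layer 2 (medium sand): t_2 = 2.52 × 0.25 / 0.02229 = 28.26 d
  layer 3 (weathered basalt): t_3 = 7.47 × 0.07 / 0.02229 = 23.46 d
Total t = Σ t_i = 76.88 days.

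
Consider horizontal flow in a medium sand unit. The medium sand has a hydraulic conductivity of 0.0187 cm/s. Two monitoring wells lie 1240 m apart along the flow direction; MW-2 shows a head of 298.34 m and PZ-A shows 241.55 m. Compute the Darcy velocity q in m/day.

Convert K: 0.0187 cm/s × 864 = 16.16 m/day.
Hydraulic gradient i = (298.34 − 241.55) / 1240 = 56.79 / 1240 = 0.04580.
Specific discharge q = K · i = 16.16 × 0.04580 = 0.7400 m/day.

0.740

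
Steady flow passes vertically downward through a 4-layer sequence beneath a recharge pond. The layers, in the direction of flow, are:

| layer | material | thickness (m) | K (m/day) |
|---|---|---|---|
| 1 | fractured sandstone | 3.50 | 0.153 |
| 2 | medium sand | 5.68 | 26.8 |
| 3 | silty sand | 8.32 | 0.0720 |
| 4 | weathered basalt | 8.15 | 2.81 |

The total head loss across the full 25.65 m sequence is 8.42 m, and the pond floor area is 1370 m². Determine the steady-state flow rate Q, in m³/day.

81.5

Flow is perpendicular to layering, so the layers act in series and the equivalent K is the thickness-weighted harmonic mean.
Total thickness L = 3.50 + 5.68 + 8.32 + 8.15 = 25.65 m.
Σ(b_i/K_i) = 3.50/0.153 + 5.68/26.8 + 8.32/0.0720 + 8.15/2.81 = 141.5 d.
K_eq = L / Σ(b_i/K_i) = 25.65 / 141.5 = 0.1812 m/day.
Q = K_eq · A · (Δh/L) = 0.1812 × 1370 × (8.42/25.65) = 81.50 m³/day.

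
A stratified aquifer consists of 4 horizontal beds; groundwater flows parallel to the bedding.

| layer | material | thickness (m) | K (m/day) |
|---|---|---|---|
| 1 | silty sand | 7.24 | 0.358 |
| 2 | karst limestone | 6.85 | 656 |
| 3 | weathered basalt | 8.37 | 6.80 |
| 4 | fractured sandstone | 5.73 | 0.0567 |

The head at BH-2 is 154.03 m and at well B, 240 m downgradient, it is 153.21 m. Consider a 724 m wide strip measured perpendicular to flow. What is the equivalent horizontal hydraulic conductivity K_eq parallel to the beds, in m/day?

162

Flow is parallel to layering, so each bed carries its own Darcy discharge and the transmissivities add.
Σ(K_i·b_i) = 0.358×7.24 + 656×6.85 + 6.80×8.37 + 0.0567×5.73 = 4553 m²/day.
Total thickness b = 28.19 m, so K_eq = Σ(K_i·b_i)/b = 161.5 m/day.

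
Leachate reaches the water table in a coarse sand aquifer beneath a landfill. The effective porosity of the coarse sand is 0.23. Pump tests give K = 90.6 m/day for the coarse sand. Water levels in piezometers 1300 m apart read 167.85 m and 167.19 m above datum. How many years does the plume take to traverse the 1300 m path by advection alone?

Hydraulic gradient i = (167.85 − 167.19) / 1300 = 0.66 / 1300 = 0.0005077.
Darcy flux q = K · i = 90.60 × 0.0005077 = 0.04600 m/day.
Seepage velocity v = q / n_e = 0.04600 / 0.23 = 0.2000 m/day.
Travel time t = L / v = 1300 / 0.2000 = 6500 days = 17.80 years.

17.8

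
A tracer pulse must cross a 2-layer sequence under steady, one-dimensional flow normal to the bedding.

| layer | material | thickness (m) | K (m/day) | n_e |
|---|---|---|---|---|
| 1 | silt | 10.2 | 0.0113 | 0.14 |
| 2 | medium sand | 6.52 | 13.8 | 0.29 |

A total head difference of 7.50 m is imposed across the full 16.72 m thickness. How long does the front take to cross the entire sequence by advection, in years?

With flow normal to the layers, continuity requires the same specific discharge q through every layer.
Σ(b_i/K_i) = 10.2/0.0113 + 6.52/13.8 = 903.1 d.
q = Δh / Σ(b_i/K_i) = 7.50 / 903.1 = 0.008304 m/day.
In each layer the seepage velocity is v_i = q/n_i, so the layer transit time is t_i = b_i·n_i / q:
  layer 1 (silt): t_1 = 10.2 × 0.14 / 0.008304 = 172.0 d
  layer 2 (medium sand): t_2 = 6.52 × 0.29 / 0.008304 = 227.7 d
Total t = Σ t_i = 399.6 days = 1.094 years.

1.09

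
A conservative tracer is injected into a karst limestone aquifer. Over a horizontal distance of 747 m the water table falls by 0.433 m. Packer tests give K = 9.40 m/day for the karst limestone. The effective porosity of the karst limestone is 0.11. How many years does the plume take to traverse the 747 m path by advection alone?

Hydraulic gradient i = Δh / L = 0.433 / 747 = 0.0005797.
Darcy flux q = K · i = 9.400 × 0.0005797 = 0.005449 m/day.
Seepage velocity v = q / n_e = 0.005449 / 0.11 = 0.04953 m/day.
Travel time t = L / v = 747 / 0.04953 = 15081 days = 41.29 years.

41.3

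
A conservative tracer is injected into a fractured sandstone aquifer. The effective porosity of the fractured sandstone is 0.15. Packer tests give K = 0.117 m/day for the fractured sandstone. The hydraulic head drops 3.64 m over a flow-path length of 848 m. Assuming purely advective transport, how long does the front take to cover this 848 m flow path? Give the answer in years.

693

Hydraulic gradient i = Δh / L = 3.64 / 848 = 0.004292.
Darcy flux q = K · i = 0.1170 × 0.004292 = 0.0005022 m/day.
Seepage velocity v = q / n_e = 0.0005022 / 0.15 = 0.003348 m/day.
Travel time t = L / v = 848 / 0.003348 = 2.533e+05 days = 693.4 years.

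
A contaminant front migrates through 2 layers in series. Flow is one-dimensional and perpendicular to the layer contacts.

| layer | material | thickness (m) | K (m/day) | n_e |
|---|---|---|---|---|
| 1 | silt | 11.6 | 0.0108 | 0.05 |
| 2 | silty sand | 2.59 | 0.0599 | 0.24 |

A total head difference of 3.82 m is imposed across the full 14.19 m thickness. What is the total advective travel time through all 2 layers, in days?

351

With flow normal to the layers, continuity requires the same specific discharge q through every layer.
Σ(b_i/K_i) = 11.6/0.0108 + 2.59/0.0599 = 1117 d.
q = Δh / Σ(b_i/K_i) = 3.82 / 1117 = 0.003419 m/day.
In each layer the seepage velocity is v_i = q/n_i, so the layer transit time is t_i = b_i·n_i / q:
  layer 1 (silt): t_1 = 11.6 × 0.05 / 0.003419 = 169.6 d
  layer 2 (silty sand): t_2 = 2.59 × 0.24 / 0.003419 = 181.8 d
Total t = Σ t_i = 351.5 days.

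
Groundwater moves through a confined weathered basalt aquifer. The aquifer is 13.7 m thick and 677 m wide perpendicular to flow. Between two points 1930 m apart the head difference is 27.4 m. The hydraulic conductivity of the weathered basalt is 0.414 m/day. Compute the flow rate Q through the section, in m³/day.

54.5

Cross-sectional area A = 677 × 13.7 = 9275 m².
Hydraulic gradient i = Δh / L = 27.4 / 1930 = 0.01420.
Darcy's law: Q = K · A · i = 0.4140 × 9275 × 0.01420 = 54.51 m³/day.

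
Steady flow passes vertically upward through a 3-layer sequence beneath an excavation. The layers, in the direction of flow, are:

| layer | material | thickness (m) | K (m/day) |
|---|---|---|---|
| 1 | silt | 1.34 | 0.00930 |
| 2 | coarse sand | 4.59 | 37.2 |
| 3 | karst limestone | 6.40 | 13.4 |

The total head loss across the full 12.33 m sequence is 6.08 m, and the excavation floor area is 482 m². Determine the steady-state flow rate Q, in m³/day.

Flow is perpendicular to layering, so the layers act in series and the equivalent K is the thickness-weighted harmonic mean.
Total thickness L = 1.34 + 4.59 + 6.40 = 12.33 m.
Σ(b_i/K_i) = 1.34/0.00930 + 4.59/37.2 + 6.40/13.4 = 144.7 d.
K_eq = L / Σ(b_i/K_i) = 12.33 / 144.7 = 0.08522 m/day.
Q = K_eq · A · (Δh/L) = 0.08522 × 482 × (6.08/12.33) = 20.25 m³/day.

20.3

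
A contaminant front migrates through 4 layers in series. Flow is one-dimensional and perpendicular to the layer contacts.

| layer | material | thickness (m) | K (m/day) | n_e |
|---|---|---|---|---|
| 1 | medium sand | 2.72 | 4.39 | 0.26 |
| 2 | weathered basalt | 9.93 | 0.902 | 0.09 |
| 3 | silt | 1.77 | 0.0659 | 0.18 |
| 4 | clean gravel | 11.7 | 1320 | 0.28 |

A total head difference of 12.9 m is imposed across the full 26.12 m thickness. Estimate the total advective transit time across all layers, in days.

With flow normal to the layers, continuity requires the same specific discharge q through every layer.
Σ(b_i/K_i) = 2.72/4.39 + 9.93/0.902 + 1.77/0.0659 + 11.7/1320 = 38.50 d.
q = Δh / Σ(b_i/K_i) = 12.9 / 38.50 = 0.3351 m/day.
In each layer the seepage velocity is v_i = q/n_i, so the layer transit time is t_i = b_i·n_i / q:
  layer 1 (medium sand): t_1 = 2.72 × 0.26 / 0.3351 = 2.110 d
  layer 2 (weathered basalt): t_2 = 9.93 × 0.09 / 0.3351 = 2.667 d
  layer 3 (silt): t_3 = 1.77 × 0.18 / 0.3351 = 0.9508 d
  layer 4 (clean gravel): t_4 = 11.7 × 0.28 / 0.3351 = 9.776 d
Total t = Σ t_i = 15.50 days.

15.5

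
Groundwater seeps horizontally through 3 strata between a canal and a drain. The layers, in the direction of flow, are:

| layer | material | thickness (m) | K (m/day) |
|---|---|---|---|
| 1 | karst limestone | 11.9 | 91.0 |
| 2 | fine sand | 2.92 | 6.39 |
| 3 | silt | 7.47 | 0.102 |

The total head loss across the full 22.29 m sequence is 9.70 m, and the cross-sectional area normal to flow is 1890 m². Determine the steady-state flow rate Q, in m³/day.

248

Flow is perpendicular to layering, so the layers act in series and the equivalent K is the thickness-weighted harmonic mean.
Total thickness L = 11.9 + 2.92 + 7.47 = 22.29 m.
Σ(b_i/K_i) = 11.9/91.0 + 2.92/6.39 + 7.47/0.102 = 73.82 d.
K_eq = L / Σ(b_i/K_i) = 22.29 / 73.82 = 0.3019 m/day.
Q = K_eq · A · (Δh/L) = 0.3019 × 1890 × (9.70/22.29) = 248.3 m³/day.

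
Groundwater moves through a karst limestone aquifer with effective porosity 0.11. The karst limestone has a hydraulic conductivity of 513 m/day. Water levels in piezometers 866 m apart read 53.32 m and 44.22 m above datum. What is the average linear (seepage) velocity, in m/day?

49.0

Hydraulic gradient i = (53.32 − 44.22) / 866 = 9.1 / 866 = 0.01051.
Darcy flux q = K · i = 513.0 × 0.01051 = 5.391 m/day.
Seepage velocity v = q / n_e = 5.391 / 0.11 = 49.01 m/day.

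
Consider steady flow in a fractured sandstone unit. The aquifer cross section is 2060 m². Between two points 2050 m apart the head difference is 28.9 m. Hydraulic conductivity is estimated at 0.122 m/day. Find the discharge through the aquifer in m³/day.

Hydraulic gradient i = Δh / L = 28.9 / 2050 = 0.01410.
Darcy's law: Q = K · A · i = 0.1220 × 2060 × 0.01410 = 3.543 m³/day.

3.54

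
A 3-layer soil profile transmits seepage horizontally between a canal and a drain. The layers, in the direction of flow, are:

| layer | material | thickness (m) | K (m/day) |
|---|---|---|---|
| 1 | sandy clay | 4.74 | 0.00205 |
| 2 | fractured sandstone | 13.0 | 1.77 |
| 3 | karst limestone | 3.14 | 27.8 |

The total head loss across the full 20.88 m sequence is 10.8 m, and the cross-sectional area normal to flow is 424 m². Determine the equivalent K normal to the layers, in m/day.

0.00900

Flow is perpendicular to layering, so the layers act in series and the equivalent K is the thickness-weighted harmonic mean.
Total thickness L = 4.74 + 13.0 + 3.14 = 20.88 m.
Σ(b_i/K_i) = 4.74/0.00205 + 13.0/1.77 + 3.14/27.8 = 2320 d.
K_eq = L / Σ(b_i/K_i) = 20.88 / 2320 = 0.009001 m/day.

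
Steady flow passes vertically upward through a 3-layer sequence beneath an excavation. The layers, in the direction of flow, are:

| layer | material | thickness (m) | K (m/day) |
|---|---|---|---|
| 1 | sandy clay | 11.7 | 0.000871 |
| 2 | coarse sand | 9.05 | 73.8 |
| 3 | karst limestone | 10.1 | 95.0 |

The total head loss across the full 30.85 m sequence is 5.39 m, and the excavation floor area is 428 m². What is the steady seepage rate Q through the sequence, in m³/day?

Flow is perpendicular to layering, so the layers act in series and the equivalent K is the thickness-weighted harmonic mean.
Total thickness L = 11.7 + 9.05 + 10.1 = 30.85 m.
Σ(b_i/K_i) = 11.7/0.000871 + 9.05/73.8 + 10.1/95.0 = 13433 d.
K_eq = L / Σ(b_i/K_i) = 30.85 / 13433 = 0.002297 m/day.
Q = K_eq · A · (Δh/L) = 0.002297 × 428 × (5.39/30.85) = 0.1717 m³/day.

0.172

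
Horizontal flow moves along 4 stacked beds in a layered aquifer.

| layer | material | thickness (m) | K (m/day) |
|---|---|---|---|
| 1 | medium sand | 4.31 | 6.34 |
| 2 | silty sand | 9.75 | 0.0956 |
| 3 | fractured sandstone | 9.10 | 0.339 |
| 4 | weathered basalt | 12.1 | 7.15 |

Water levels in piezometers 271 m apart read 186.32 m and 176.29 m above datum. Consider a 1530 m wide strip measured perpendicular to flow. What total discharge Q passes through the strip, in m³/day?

6670

Flow is parallel to layering, so each bed carries its own Darcy discharge and the transmissivities add.
Σ(K_i·b_i) = 6.34×4.31 + 0.0956×9.75 + 0.339×9.10 + 7.15×12.1 = 117.9 m²/day.
Hydraulic gradient i = (186.32 − 176.29) / 271 = 10.03 / 271 = 0.03701.
Q = Σ(K_i·b_i) · W · i = 117.9 × 1530 × 0.03701 = 6674 m³/day.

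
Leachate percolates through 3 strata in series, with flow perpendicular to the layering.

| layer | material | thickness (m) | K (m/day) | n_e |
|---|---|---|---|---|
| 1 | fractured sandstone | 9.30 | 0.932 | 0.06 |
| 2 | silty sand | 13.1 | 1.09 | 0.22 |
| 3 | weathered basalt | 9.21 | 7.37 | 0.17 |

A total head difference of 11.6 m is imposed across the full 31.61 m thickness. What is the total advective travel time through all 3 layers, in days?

With flow normal to the layers, continuity requires the same specific discharge q through every layer.
Σ(b_i/K_i) = 9.30/0.932 + 13.1/1.09 + 9.21/7.37 = 23.25 d.
q = Δh / Σ(b_i/K_i) = 11.6 / 23.25 = 0.4990 m/day.
In each layer the seepage velocity is v_i = q/n_i, so the layer transit time is t_i = b_i·n_i / q:
  layer 1 (fractured sandstone): t_1 = 9.30 × 0.06 / 0.4990 = 1.118 d
  layer 2 (silty sand): t_2 = 13.1 × 0.22 / 0.4990 = 5.776 d
  layer 3 (weathered basalt): t_3 = 9.21 × 0.17 / 0.4990 = 3.138 d
Total t = Σ t_i = 10.03 days.

10.0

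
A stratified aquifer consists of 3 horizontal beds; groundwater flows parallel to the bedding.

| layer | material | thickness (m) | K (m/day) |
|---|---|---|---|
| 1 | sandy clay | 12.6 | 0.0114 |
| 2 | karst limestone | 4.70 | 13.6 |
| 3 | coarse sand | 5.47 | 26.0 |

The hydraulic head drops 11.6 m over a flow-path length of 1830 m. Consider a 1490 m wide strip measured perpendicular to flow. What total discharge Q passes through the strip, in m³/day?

Flow is parallel to layering, so each bed carries its own Darcy discharge and the transmissivities add.
Σ(K_i·b_i) = 0.0114×12.6 + 13.6×4.70 + 26.0×5.47 = 206.3 m²/day.
Hydraulic gradient i = Δh / L = 11.6 / 1830 = 0.006339.
Q = Σ(K_i·b_i) · W · i = 206.3 × 1490 × 0.006339 = 1948 m³/day.

1950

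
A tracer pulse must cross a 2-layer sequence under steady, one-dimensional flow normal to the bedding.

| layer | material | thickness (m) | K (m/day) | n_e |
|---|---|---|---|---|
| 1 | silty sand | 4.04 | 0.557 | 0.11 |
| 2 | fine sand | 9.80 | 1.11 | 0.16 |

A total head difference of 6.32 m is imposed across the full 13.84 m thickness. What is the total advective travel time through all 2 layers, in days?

With flow normal to the layers, continuity requires the same specific discharge q through every layer.
Σ(b_i/K_i) = 4.04/0.557 + 9.80/1.11 = 16.08 d.
q = Δh / Σ(b_i/K_i) = 6.32 / 16.08 = 0.3930 m/day.
In each layer the seepage velocity is v_i = q/n_i, so the layer transit time is t_i = b_i·n_i / q:
  layer 1 (silty sand): t_1 = 4.04 × 0.11 / 0.3930 = 1.131 d
  layer 2 (fine sand): t_2 = 9.80 × 0.16 / 0.3930 = 3.990 d
Total t = Σ t_i = 5.121 days.

5.12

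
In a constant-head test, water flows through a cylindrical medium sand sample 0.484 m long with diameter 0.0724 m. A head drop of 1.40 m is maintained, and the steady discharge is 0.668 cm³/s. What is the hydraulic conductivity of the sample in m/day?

4.85

Cross-sectional area A = π·(d/2)² = π × (0.0724/2)² = 0.004117 m².
Convert discharge: 0.668 cm³/s = 6.680e-07 m³/s.
Darcy's law rearranged: K = Q·L / (A·Δh) = 6.680e-07 × 0.484 / (0.004117 × 1.40) = 5.610e-05 m/s = 4.847 m/day.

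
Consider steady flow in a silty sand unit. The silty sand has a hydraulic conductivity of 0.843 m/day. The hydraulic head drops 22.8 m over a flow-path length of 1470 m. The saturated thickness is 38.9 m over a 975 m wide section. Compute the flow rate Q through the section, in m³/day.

Cross-sectional area A = 975 × 38.9 = 37928 m².
Hydraulic gradient i = Δh / L = 22.8 / 1470 = 0.01551.
Darcy's law: Q = K · A · i = 0.8430 × 37928 × 0.01551 = 495.9 m³/day.

496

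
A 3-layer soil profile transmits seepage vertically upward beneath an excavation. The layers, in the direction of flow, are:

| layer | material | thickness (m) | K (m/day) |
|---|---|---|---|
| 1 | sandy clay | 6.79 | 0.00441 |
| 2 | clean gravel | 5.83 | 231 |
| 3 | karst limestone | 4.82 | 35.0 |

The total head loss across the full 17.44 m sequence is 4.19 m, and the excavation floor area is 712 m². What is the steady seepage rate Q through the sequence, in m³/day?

Flow is perpendicular to layering, so the layers act in series and the equivalent K is the thickness-weighted harmonic mean.
Total thickness L = 6.79 + 5.83 + 4.82 = 17.44 m.
Σ(b_i/K_i) = 6.79/0.00441 + 5.83/231 + 4.82/35.0 = 1540 d.
K_eq = L / Σ(b_i/K_i) = 17.44 / 1540 = 0.01133 m/day.
Q = K_eq · A · (Δh/L) = 0.01133 × 712 × (4.19/17.44) = 1.937 m³/day.

1.94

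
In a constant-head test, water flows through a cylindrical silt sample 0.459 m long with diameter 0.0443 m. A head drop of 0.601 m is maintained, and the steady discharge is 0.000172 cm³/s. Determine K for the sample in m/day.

0.00736

Cross-sectional area A = π·(d/2)² = π × (0.0443/2)² = 0.001541 m².
Convert discharge: 0.000172 cm³/s = 1.720e-10 m³/s.
Darcy's law rearranged: K = Q·L / (A·Δh) = 1.720e-10 × 0.459 / (0.001541 × 0.601) = 8.523e-08 m/s = 0.007363 m/day.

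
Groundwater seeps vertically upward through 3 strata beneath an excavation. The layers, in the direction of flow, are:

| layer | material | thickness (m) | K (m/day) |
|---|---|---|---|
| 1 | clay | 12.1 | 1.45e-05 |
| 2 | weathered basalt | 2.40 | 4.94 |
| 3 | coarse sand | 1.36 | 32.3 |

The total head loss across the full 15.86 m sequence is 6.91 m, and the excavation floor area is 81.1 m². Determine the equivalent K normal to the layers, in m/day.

Flow is perpendicular to layering, so the layers act in series and the equivalent K is the thickness-weighted harmonic mean.
Total thickness L = 12.1 + 2.40 + 1.36 = 15.86 m.
Σ(b_i/K_i) = 12.1/1.45e-05 + 2.40/4.94 + 1.36/32.3 = 8.345e+05 d.
K_eq = L / Σ(b_i/K_i) = 15.86 / 8.345e+05 = 1.901e-05 m/day.

1.90e-05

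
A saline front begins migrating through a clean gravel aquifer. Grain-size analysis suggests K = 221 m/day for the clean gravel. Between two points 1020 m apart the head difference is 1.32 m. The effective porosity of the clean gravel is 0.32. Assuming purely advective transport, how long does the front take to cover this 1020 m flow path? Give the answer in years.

Hydraulic gradient i = Δh / L = 1.32 / 1020 = 0.001294.
Darcy flux q = K · i = 221.0 × 0.001294 = 0.2860 m/day.
Seepage velocity v = q / n_e = 0.2860 / 0.32 = 0.8938 m/day.
Travel time t = L / v = 1020 / 0.8938 = 1141 days = 3.125 years.

3.12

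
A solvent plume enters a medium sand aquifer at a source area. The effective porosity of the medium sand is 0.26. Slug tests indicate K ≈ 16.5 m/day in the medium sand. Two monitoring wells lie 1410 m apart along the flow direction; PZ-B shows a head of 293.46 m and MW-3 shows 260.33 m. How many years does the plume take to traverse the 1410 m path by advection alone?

Hydraulic gradient i = (293.46 − 260.33) / 1410 = 33.13 / 1410 = 0.02350.
Darcy flux q = K · i = 16.50 × 0.02350 = 0.3877 m/day.
Seepage velocity v = q / n_e = 0.3877 / 0.26 = 1.491 m/day.
Travel time t = L / v = 1410 / 1.491 = 945.6 days = 2.589 years.

2.59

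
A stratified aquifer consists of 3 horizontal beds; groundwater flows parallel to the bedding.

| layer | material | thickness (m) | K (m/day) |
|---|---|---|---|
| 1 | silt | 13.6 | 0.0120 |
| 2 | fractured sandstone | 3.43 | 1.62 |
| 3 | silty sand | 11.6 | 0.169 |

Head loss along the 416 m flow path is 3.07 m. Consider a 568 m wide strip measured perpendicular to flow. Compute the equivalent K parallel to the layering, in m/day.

Flow is parallel to layering, so each bed carries its own Darcy discharge and the transmissivities add.
Σ(K_i·b_i) = 0.0120×13.6 + 1.62×3.43 + 0.169×11.6 = 7.680 m²/day.
Total thickness b = 28.63 m, so K_eq = Σ(K_i·b_i)/b = 0.2683 m/day.

0.268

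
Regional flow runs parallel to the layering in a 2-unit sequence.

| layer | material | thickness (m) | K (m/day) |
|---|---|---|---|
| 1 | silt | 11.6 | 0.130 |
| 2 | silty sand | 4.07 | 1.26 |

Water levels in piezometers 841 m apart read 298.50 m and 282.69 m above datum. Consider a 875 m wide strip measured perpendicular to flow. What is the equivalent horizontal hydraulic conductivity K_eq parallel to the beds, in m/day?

Flow is parallel to layering, so each bed carries its own Darcy discharge and the transmissivities add.
Σ(K_i·b_i) = 0.130×11.6 + 1.26×4.07 = 6.636 m²/day.
Total thickness b = 15.67 m, so K_eq = Σ(K_i·b_i)/b = 0.4235 m/day.

0.423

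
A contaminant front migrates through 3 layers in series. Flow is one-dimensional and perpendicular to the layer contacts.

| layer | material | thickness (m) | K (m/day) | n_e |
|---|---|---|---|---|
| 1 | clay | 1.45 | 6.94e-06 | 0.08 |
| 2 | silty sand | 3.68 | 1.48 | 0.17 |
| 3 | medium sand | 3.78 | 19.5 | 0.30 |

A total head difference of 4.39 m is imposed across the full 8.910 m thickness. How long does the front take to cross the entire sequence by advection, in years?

With flow normal to the layers, continuity requires the same specific discharge q through every layer.
Σ(b_i/K_i) = 1.45/6.94e-06 + 3.68/1.48 + 3.78/19.5 = 2.089e+05 d.
q = Δh / Σ(b_i/K_i) = 4.39 / 2.089e+05 = 2.101e-05 m/day.
In each layer the seepage velocity is v_i = q/n_i, so the layer transit time is t_i = b_i·n_i / q:
  layer 1 (clay): t_1 = 1.45 × 0.08 / 2.101e-05 = 5521 d
  layer 2 (silty sand): t_2 = 3.68 × 0.17 / 2.101e-05 = 29775 d
  layer 3 (medium sand): t_3 = 3.78 × 0.30 / 2.101e-05 = 53971 d
Total t = Σ t_i = 89267 days = 244.4 years.

244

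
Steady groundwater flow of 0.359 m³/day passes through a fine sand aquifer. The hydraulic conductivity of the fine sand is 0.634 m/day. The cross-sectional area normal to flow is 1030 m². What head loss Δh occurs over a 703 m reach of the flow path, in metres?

0.386

From Q = K·A·i, i = Q / (K·A) = 0.359 / (0.6340 × 1030) = 0.0005498.
Head loss Δh = i · L = 0.0005498 × 703 = 0.3865 m.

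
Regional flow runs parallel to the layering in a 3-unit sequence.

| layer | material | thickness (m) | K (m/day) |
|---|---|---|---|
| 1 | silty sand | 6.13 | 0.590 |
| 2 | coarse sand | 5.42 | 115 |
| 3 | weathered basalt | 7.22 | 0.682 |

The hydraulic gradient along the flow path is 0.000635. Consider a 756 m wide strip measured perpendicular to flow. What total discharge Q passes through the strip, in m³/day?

303

Flow is parallel to layering, so each bed carries its own Darcy discharge and the transmissivities add.
Σ(K_i·b_i) = 0.590×6.13 + 115×5.42 + 0.682×7.22 = 631.8 m²/day.
Hydraulic gradient i = 0.000635.
Q = Σ(K_i·b_i) · W · i = 631.8 × 756 × 0.0006350 = 303.3 m³/day.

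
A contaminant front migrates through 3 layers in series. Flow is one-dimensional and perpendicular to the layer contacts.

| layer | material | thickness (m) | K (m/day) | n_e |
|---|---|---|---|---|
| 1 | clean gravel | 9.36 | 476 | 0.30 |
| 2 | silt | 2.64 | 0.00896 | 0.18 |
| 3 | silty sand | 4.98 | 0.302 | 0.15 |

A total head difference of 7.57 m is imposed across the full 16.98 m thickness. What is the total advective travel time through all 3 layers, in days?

166

With flow normal to the layers, continuity requires the same specific discharge q through every layer.
Σ(b_i/K_i) = 9.36/476 + 2.64/0.00896 + 4.98/0.302 = 311.2 d.
q = Δh / Σ(b_i/K_i) = 7.57 / 311.2 = 0.02433 m/day.
In each layer the seepage velocity is v_i = q/n_i, so the layer transit time is t_i = b_i·n_i / q:
  layer 1 (clean gravel): t_1 = 9.36 × 0.30 / 0.02433 = 115.4 d
  layer 2 (silt): t_2 = 2.64 × 0.18 / 0.02433 = 19.53 d
  layer 3 (silty sand): t_3 = 4.98 × 0.15 / 0.02433 = 30.70 d
Total t = Σ t_i = 165.7 days.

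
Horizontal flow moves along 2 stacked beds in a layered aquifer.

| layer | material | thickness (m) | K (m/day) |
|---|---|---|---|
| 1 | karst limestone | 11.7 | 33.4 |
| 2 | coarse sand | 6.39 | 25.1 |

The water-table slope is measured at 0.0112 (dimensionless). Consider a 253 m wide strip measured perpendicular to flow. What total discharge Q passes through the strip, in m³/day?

1560

Flow is parallel to layering, so each bed carries its own Darcy discharge and the transmissivities add.
Σ(K_i·b_i) = 33.4×11.7 + 25.1×6.39 = 551.2 m²/day.
Hydraulic gradient i = 0.0112.
Q = Σ(K_i·b_i) · W · i = 551.2 × 253 × 0.01120 = 1562 m³/day.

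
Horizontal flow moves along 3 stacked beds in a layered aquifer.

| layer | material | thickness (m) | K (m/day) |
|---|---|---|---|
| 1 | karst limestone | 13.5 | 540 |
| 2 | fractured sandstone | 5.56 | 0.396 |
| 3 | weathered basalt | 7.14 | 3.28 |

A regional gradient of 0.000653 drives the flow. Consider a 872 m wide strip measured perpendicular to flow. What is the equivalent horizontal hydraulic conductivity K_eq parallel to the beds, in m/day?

Flow is parallel to layering, so each bed carries its own Darcy discharge and the transmissivities add.
Σ(K_i·b_i) = 540×13.5 + 0.396×5.56 + 3.28×7.14 = 7316 m²/day.
Total thickness b = 26.20 m, so K_eq = Σ(K_i·b_i)/b = 279.2 m/day.

279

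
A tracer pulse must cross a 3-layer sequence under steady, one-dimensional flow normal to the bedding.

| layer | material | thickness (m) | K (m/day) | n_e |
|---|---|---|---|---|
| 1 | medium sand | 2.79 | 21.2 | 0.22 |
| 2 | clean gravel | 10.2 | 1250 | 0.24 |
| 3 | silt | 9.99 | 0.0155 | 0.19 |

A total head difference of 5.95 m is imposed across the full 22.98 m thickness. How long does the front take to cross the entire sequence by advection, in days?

With flow normal to the layers, continuity requires the same specific discharge q through every layer.
Σ(b_i/K_i) = 2.79/21.2 + 10.2/1250 + 9.99/0.0155 = 644.7 d.
q = Δh / Σ(b_i/K_i) = 5.95 / 644.7 = 0.009230 m/day.
In each layer the seepage velocity is v_i = q/n_i, so the layer transit time is t_i = b_i·n_i / q:
  layer 1 (medium sand): t_1 = 2.79 × 0.22 / 0.009230 = 66.50 d
  layer 2 (clean gravel): t_2 = 10.2 × 0.24 / 0.009230 = 265.2 d
  layer 3 (silt): t_3 = 9.99 × 0.19 / 0.009230 = 205.7 d
Total t = Σ t_i = 537.4 days.

537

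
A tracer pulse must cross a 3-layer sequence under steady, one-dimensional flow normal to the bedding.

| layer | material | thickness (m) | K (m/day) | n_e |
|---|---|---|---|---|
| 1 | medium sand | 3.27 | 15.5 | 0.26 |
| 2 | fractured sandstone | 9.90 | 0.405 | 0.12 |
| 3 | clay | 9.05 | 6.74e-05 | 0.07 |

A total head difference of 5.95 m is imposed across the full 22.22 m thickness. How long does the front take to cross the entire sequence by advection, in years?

With flow normal to the layers, continuity requires the same specific discharge q through every layer.
Σ(b_i/K_i) = 3.27/15.5 + 9.90/0.405 + 9.05/6.74e-05 = 1.343e+05 d.
q = Δh / Σ(b_i/K_i) = 5.95 / 1.343e+05 = 4.430e-05 m/day.
In each layer the seepage velocity is v_i = q/n_i, so the layer transit time is t_i = b_i·n_i / q:
  layer 1 (medium sand): t_1 = 3.27 × 0.26 / 4.430e-05 = 19190 d
  layer 2 (fractured sandstone): t_2 = 9.90 × 0.12 / 4.430e-05 = 26814 d
  layer 3 (clay): t_3 = 9.05 × 0.07 / 4.430e-05 = 14299 d
Total t = Σ t_i = 60303 days = 165.1 years.

165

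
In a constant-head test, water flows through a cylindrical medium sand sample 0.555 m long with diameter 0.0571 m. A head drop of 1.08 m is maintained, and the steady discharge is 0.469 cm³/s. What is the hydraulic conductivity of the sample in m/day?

Cross-sectional area A = π·(d/2)² = π × (0.0571/2)² = 0.002561 m².
Convert discharge: 0.469 cm³/s = 4.690e-07 m³/s.
Darcy's law rearranged: K = Q·L / (A·Δh) = 4.690e-07 × 0.555 / (0.002561 × 1.08) = 9.412e-05 m/s = 8.132 m/day.

8.13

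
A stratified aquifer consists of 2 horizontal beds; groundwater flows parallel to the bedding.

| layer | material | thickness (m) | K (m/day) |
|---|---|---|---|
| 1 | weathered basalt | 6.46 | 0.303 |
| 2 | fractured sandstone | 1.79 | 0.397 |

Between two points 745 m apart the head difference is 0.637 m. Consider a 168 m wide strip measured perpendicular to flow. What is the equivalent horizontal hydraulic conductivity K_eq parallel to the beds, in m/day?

0.323

Flow is parallel to layering, so each bed carries its own Darcy discharge and the transmissivities add.
Σ(K_i·b_i) = 0.303×6.46 + 0.397×1.79 = 2.668 m²/day.
Total thickness b = 8.250 m, so K_eq = Σ(K_i·b_i)/b = 0.3234 m/day.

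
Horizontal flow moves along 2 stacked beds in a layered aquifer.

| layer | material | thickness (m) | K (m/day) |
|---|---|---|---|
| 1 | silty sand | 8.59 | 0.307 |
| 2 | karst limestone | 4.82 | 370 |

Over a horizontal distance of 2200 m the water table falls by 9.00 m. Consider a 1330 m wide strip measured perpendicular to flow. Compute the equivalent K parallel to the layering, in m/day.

Flow is parallel to layering, so each bed carries its own Darcy discharge and the transmissivities add.
Σ(K_i·b_i) = 0.307×8.59 + 370×4.82 = 1786 m²/day.
Total thickness b = 13.41 m, so K_eq = Σ(K_i·b_i)/b = 133.2 m/day.

133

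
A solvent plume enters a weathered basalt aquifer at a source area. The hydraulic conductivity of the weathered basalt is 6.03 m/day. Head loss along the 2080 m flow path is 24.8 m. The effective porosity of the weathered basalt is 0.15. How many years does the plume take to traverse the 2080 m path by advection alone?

11.9

Hydraulic gradient i = Δh / L = 24.8 / 2080 = 0.01192.
Darcy flux q = K · i = 6.030 × 0.01192 = 0.07190 m/day.
Seepage velocity v = q / n_e = 0.07190 / 0.15 = 0.4793 m/day.
Travel time t = L / v = 2080 / 0.4793 = 4340 days = 11.88 years.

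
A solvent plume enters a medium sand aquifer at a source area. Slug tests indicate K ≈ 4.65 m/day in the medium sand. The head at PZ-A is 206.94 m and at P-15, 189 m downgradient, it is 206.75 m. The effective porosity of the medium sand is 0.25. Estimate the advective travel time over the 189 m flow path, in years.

27.7

Hydraulic gradient i = (206.94 − 206.75) / 189 = 0.19 / 189 = 0.001005.
Darcy flux q = K · i = 4.650 × 0.001005 = 0.004675 m/day.
Seepage velocity v = q / n_e = 0.004675 / 0.25 = 0.01870 m/day.
Travel time t = L / v = 189 / 0.01870 = 10108 days = 27.67 years.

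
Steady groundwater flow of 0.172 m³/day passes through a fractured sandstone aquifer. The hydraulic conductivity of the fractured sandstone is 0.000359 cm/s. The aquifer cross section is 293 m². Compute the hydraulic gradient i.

Convert K: 0.000359 cm/s × 864 = 0.3102 m/day.
From Q = K·A·i, i = Q / (K·A) = 0.172 / (0.3102 × 293.0) = 0.001893.

0.00189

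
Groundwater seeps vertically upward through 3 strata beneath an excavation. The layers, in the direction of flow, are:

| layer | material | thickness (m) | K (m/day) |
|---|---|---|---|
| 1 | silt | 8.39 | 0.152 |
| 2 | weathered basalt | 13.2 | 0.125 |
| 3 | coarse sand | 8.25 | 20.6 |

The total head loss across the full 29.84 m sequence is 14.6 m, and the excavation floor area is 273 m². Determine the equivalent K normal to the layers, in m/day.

0.185

Flow is perpendicular to layering, so the layers act in series and the equivalent K is the thickness-weighted harmonic mean.
Total thickness L = 8.39 + 13.2 + 8.25 = 29.84 m.
Σ(b_i/K_i) = 8.39/0.152 + 13.2/0.125 + 8.25/20.6 = 161.2 d.
K_eq = L / Σ(b_i/K_i) = 29.84 / 161.2 = 0.1851 m/day.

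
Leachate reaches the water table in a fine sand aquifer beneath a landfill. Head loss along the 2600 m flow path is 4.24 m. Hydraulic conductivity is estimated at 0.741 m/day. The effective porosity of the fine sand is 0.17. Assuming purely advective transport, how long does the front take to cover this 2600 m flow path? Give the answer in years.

1000

Hydraulic gradient i = Δh / L = 4.24 / 2600 = 0.001631.
Darcy flux q = K · i = 0.7410 × 0.001631 = 0.001208 m/day.
Seepage velocity v = q / n_e = 0.001208 / 0.17 = 0.007108 m/day.
Travel time t = L / v = 2600 / 0.007108 = 3.658e+05 days = 1001 years.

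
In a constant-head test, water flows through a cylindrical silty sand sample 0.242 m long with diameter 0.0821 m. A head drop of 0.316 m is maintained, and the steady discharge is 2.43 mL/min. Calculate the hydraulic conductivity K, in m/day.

Cross-sectional area A = π·(d/2)² = π × (0.0821/2)² = 0.005294 m².
Convert discharge: 2.43 mL/min = 4.050e-08 m³/s.
Darcy's law rearranged: K = Q·L / (A·Δh) = 4.050e-08 × 0.242 / (0.005294 × 0.316) = 5.859e-06 m/s = 0.5062 m/day.

0.506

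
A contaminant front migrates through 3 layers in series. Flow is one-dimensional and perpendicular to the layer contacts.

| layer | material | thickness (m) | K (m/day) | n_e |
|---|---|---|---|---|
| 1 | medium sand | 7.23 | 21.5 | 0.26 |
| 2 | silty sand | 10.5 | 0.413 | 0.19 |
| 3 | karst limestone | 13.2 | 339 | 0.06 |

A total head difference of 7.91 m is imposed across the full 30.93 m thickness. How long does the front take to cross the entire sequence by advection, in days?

With flow normal to the layers, continuity requires the same specific discharge q through every layer.
Σ(b_i/K_i) = 7.23/21.5 + 10.5/0.413 + 13.2/339 = 25.80 d.
q = Δh / Σ(b_i/K_i) = 7.91 / 25.80 = 0.3066 m/day.
In each layer the seepage velocity is v_i = q/n_i, so the layer transit time is t_i = b_i·n_i / q:
  layer 1 (medium sand): t_1 = 7.23 × 0.26 / 0.3066 = 6.131 d
  layer 2 (silty sand): t_2 = 10.5 × 0.19 / 0.3066 = 6.507 d
  layer 3 (karst limestone): t_3 = 13.2 × 0.06 / 0.3066 = 2.583 d
Total t = Σ t_i = 15.22 days.

15.2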